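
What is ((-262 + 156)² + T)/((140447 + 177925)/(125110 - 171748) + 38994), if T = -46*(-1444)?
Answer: 30182559/15152365 ≈ 1.9919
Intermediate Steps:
T = 66424
((-262 + 156)² + T)/((140447 + 177925)/(125110 - 171748) + 38994) = ((-262 + 156)² + 66424)/((140447 + 177925)/(125110 - 171748) + 38994) = ((-106)² + 66424)/(318372/(-46638) + 38994) = (11236 + 66424)/(318372*(-1/46638) + 38994) = 77660/(-53062/7773 + 38994) = 77660/(303047300/7773) = 77660*(7773/303047300) = 30182559/15152365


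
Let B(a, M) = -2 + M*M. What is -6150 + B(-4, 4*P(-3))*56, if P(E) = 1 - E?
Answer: 8074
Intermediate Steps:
B(a, M) = -2 + M²
-6150 + B(-4, 4*P(-3))*56 = -6150 + (-2 + (4*(1 - 1*(-3)))²)*56 = -6150 + (-2 + (4*(1 + 3))²)*56 = -6150 + (-2 + (4*4)²)*56 = -6150 + (-2 + 16²)*56 = -6150 + (-2 + 256)*56 = -6150 + 254*56 = -6150 + 14224 = 8074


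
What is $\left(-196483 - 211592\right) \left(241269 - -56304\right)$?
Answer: $-121432101975$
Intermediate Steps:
$\left(-196483 - 211592\right) \left(241269 - -56304\right) = - 408075 \left(241269 + 56304\right) = \left(-408075\right) 297573 = -121432101975$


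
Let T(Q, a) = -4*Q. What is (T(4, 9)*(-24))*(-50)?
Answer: -19200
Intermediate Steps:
(T(4, 9)*(-24))*(-50) = (-4*4*(-24))*(-50) = -16*(-24)*(-50) = 384*(-50) = -19200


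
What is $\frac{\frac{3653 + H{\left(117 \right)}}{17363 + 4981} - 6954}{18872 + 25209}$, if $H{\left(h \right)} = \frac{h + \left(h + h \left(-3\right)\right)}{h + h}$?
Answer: $- \frac{6093197}{38625328} \approx -0.15775$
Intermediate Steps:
$H{\left(h \right)} = - \frac{1}{2}$ ($H{\left(h \right)} = \frac{h + \left(h - 3 h\right)}{2 h} = \left(h - 2 h\right) \frac{1}{2 h} = - h \frac{1}{2 h} = - \frac{1}{2}$)
$\frac{\frac{3653 + H{\left(117 \right)}}{17363 + 4981} - 6954}{18872 + 25209} = \frac{\frac{3653 - \frac{1}{2}}{17363 + 4981} - 6954}{18872 + 25209} = \frac{\frac{7305}{2 \cdot 22344} - 6954}{44081} = \left(\frac{7305}{2} \cdot \frac{1}{22344} - 6954\right) \frac{1}{44081} = \left(\frac{2435}{14896} - 6954\right) \frac{1}{44081} = \left(- \frac{103584349}{14896}\right) \frac{1}{44081} = - \frac{6093197}{38625328}$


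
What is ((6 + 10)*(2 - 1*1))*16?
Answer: 256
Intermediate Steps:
((6 + 10)*(2 - 1*1))*16 = (16*(2 - 1))*16 = (16*1)*16 = 16*16 = 256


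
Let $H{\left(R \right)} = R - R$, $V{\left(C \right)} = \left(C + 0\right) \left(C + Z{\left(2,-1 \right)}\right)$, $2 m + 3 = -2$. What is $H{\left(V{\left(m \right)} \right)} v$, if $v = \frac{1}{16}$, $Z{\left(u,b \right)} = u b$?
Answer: $0$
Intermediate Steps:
$Z{\left(u,b \right)} = b u$
$m = - \frac{5}{2}$ ($m = - \frac{3}{2} + \frac{1}{2} \left(-2\right) = - \frac{3}{2} - 1 = - \frac{5}{2} \approx -2.5$)
$V{\left(C \right)} = C \left(-2 + C\right)$ ($V{\left(C \right)} = \left(C + 0\right) \left(C - 2\right) = C \left(C - 2\right) = C \left(-2 + C\right)$)
$H{\left(R \right)} = 0$
$v = \frac{1}{16} \approx 0.0625$
$H{\left(V{\left(m \right)} \right)} v = 0 \cdot \frac{1}{16} = 0$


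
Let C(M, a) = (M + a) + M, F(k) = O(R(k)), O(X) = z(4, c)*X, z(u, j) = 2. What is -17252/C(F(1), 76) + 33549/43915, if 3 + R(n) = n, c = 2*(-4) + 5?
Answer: -188835062/746555 ≈ -252.94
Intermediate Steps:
c = -3 (c = -8 + 5 = -3)
R(n) = -3 + n
O(X) = 2*X
F(k) = -6 + 2*k (F(k) = 2*(-3 + k) = -6 + 2*k)
C(M, a) = a + 2*M
-17252/C(F(1), 76) + 33549/43915 = -17252/(76 + 2*(-6 + 2*1)) + 33549/43915 = -17252/(76 + 2*(-6 + 2)) + 33549*(1/43915) = -17252/(76 + 2*(-4)) + 33549/43915 = -17252/(76 - 8) + 33549/43915 = -17252/68 + 33549/43915 = -17252*1/68 + 33549/43915 = -4313/17 + 33549/43915 = -188835062/746555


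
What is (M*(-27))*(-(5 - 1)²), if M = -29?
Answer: -12528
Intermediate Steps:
(M*(-27))*(-(5 - 1)²) = (-29*(-27))*(-(5 - 1)²) = 783*(-1*4²) = 783*(-1*16) = 783*(-16) = -12528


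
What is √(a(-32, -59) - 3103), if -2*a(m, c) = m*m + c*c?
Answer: I*√21422/2 ≈ 73.181*I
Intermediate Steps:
a(m, c) = -c²/2 - m²/2 (a(m, c) = -(m*m + c*c)/2 = -(m² + c²)/2 = -(c² + m²)/2 = -c²/2 - m²/2)
√(a(-32, -59) - 3103) = √((-½*(-59)² - ½*(-32)²) - 3103) = √((-½*3481 - ½*1024) - 3103) = √((-3481/2 - 512) - 3103) = √(-4505/2 - 3103) = √(-10711/2) = I*√21422/2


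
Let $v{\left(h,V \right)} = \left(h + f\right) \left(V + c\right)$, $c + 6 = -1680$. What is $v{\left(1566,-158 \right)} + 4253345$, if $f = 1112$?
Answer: $-684887$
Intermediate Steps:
$c = -1686$ ($c = -6 - 1680 = -1686$)
$v{\left(h,V \right)} = \left(-1686 + V\right) \left(1112 + h\right)$ ($v{\left(h,V \right)} = \left(h + 1112\right) \left(V - 1686\right) = \left(1112 + h\right) \left(-1686 + V\right) = \left(-1686 + V\right) \left(1112 + h\right)$)
$v{\left(1566,-158 \right)} + 4253345 = \left(-1874832 - 2640276 + 1112 \left(-158\right) - 247428\right) + 4253345 = \left(-1874832 - 2640276 - 175696 - 247428\right) + 4253345 = -4938232 + 4253345 = -684887$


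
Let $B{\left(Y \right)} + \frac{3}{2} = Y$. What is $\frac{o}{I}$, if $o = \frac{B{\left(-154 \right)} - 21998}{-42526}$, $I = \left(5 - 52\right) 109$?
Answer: $- \frac{44307}{435721396} \approx -0.00010169$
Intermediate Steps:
$B{\left(Y \right)} = - \frac{3}{2} + Y$
$I = -5123$ ($I = \left(-47\right) 109 = -5123$)
$o = \frac{44307}{85052}$ ($o = \frac{\left(- \frac{3}{2} - 154\right) - 21998}{-42526} = \left(- \frac{311}{2} - 21998\right) \left(- \frac{1}{42526}\right) = \left(- \frac{44307}{2}\right) \left(- \frac{1}{42526}\right) = \frac{44307}{85052} \approx 0.52094$)
$\frac{o}{I} = \frac{44307}{85052 \left(-5123\right)} = \frac{44307}{85052} \left(- \frac{1}{5123}\right) = - \frac{44307}{435721396}$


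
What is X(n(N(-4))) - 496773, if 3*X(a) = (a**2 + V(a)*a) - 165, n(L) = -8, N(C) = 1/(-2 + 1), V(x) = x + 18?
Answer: -1490500/3 ≈ -4.9683e+5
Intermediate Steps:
V(x) = 18 + x
N(C) = -1 (N(C) = 1/(-1) = -1)
X(a) = -55 + a**2/3 + a*(18 + a)/3 (X(a) = ((a**2 + (18 + a)*a) - 165)/3 = ((a**2 + a*(18 + a)) - 165)/3 = (-165 + a**2 + a*(18 + a))/3 = -55 + a**2/3 + a*(18 + a)/3)
X(n(N(-4))) - 496773 = (-55 + 6*(-8) + (2/3)*(-8)**2) - 496773 = (-55 - 48 + (2/3)*64) - 496773 = (-55 - 48 + 128/3) - 496773 = -181/3 - 496773 = -1490500/3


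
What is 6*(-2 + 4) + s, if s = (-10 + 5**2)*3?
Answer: 57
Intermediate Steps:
s = 45 (s = (-10 + 25)*3 = 15*3 = 45)
6*(-2 + 4) + s = 6*(-2 + 4) + 45 = 6*2 + 45 = 12 + 45 = 57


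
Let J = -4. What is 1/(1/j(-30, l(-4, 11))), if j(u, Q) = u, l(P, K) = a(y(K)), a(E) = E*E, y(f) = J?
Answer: -30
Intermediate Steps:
y(f) = -4
a(E) = E²
l(P, K) = 16 (l(P, K) = (-4)² = 16)
1/(1/j(-30, l(-4, 11))) = 1/(1/(-30)) = 1/(-1/30) = -30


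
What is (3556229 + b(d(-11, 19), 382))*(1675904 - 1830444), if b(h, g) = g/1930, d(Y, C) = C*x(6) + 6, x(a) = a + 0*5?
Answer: -106068874427808/193 ≈ -5.4958e+11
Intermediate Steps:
x(a) = a (x(a) = a + 0 = a)
d(Y, C) = 6 + 6*C (d(Y, C) = C*6 + 6 = 6*C + 6 = 6 + 6*C)
b(h, g) = g/1930 (b(h, g) = g*(1/1930) = g/1930)
(3556229 + b(d(-11, 19), 382))*(1675904 - 1830444) = (3556229 + (1/1930)*382)*(1675904 - 1830444) = (3556229 + 191/965)*(-154540) = (3431761176/965)*(-154540) = -106068874427808/193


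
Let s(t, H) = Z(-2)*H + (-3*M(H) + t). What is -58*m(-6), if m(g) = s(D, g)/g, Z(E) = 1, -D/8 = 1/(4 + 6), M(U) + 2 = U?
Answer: 2494/15 ≈ 166.27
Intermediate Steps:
M(U) = -2 + U
D = -⅘ (D = -8/(4 + 6) = -8/10 = -8*⅒ = -⅘ ≈ -0.80000)
s(t, H) = 6 + t - 2*H (s(t, H) = 1*H + (-3*(-2 + H) + t) = H + ((6 - 3*H) + t) = H + (6 + t - 3*H) = 6 + t - 2*H)
m(g) = (26/5 - 2*g)/g (m(g) = (6 - ⅘ - 2*g)/g = (26/5 - 2*g)/g)
-58*m(-6) = -58*(-2 + (26/5)/(-6)) = -58*(-2 + (26/5)*(-⅙)) = -58*(-2 - 13/15) = -58*(-43/15) = 2494/15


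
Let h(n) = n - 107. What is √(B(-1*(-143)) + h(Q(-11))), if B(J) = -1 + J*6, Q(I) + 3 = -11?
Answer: 4*√46 ≈ 27.129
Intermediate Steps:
Q(I) = -14 (Q(I) = -3 - 11 = -14)
B(J) = -1 + 6*J
h(n) = -107 + n
√(B(-1*(-143)) + h(Q(-11))) = √((-1 + 6*(-1*(-143))) + (-107 - 14)) = √((-1 + 6*143) - 121) = √((-1 + 858) - 121) = √(857 - 121) = √736 = 4*√46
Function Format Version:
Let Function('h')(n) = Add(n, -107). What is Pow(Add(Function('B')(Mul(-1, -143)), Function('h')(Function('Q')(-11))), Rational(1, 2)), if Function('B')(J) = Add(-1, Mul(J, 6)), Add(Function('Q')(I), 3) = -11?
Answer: Mul(4, Pow(46, Rational(1, 2))) ≈ 27.129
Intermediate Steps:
Function('Q')(I) = -14 (Function('Q')(I) = Add(-3, -11) = -14)
Function('B')(J) = Add(-1, Mul(6, J))
Function('h')(n) = Add(-107, n)
Pow(Add(Function('B')(Mul(-1, -143)), Function('h')(Function('Q')(-11))), Rational(1, 2)) = Pow(Add(Add(-1, Mul(6, Mul(-1, -143))), Add(-107, -14)), Rational(1, 2)) = Pow(Add(Add(-1, Mul(6, 143)), -121), Rational(1, 2)) = Pow(Add(Add(-1, 858), -121), Rational(1, 2)) = Pow(Add(857, -121), Rational(1, 2)) = Pow(736, Rational(1, 2)) = Mul(4, Pow(46, Rational(1, 2)))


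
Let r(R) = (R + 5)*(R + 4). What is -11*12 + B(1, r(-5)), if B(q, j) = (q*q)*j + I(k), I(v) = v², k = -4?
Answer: -116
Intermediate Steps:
r(R) = (4 + R)*(5 + R) (r(R) = (5 + R)*(4 + R) = (4 + R)*(5 + R))
B(q, j) = 16 + j*q² (B(q, j) = (q*q)*j + (-4)² = q²*j + 16 = j*q² + 16 = 16 + j*q²)
-11*12 + B(1, r(-5)) = -11*12 + (16 + (20 + (-5)² + 9*(-5))*1²) = -132 + (16 + (20 + 25 - 45)*1) = -132 + (16 + 0*1) = -132 + (16 + 0) = -132 + 16 = -116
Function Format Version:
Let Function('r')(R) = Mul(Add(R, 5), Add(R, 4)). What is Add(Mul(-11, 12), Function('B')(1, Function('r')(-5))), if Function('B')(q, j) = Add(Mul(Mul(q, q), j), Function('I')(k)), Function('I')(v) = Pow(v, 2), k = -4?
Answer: -116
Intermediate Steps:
Function('r')(R) = Mul(Add(4, R), Add(5, R)) (Function('r')(R) = Mul(Add(5, R), Add(4, R)) = Mul(Add(4, R), Add(5, R)))
Function('B')(q, j) = Add(16, Mul(j, Pow(q, 2))) (Function('B')(q, j) = Add(Mul(Mul(q, q), j), Pow(-4, 2)) = Add(Mul(Pow(q, 2), j), 16) = Add(Mul(j, Pow(q, 2)), 16) = Add(16, Mul(j, Pow(q, 2))))
Add(Mul(-11, 12), Function('B')(1, Function('r')(-5))) = Add(Mul(-11, 12), Add(16, Mul(Add(20, Pow(-5, 2), Mul(9, -5)), Pow(1, 2)))) = Add(-132, Add(16, Mul(Add(20, 25, -45), 1))) = Add(-132, Add(16, Mul(0, 1))) = Add(-132, Add(16, 0)) = Add(-132, 16) = -116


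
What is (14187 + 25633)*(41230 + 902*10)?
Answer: 2000955000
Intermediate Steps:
(14187 + 25633)*(41230 + 902*10) = 39820*(41230 + 9020) = 39820*50250 = 2000955000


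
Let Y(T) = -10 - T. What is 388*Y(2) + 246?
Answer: -4410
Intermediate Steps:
388*Y(2) + 246 = 388*(-10 - 1*2) + 246 = 388*(-10 - 2) + 246 = 388*(-12) + 246 = -4656 + 246 = -4410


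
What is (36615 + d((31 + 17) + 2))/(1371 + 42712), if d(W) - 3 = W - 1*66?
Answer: 36602/44083 ≈ 0.83030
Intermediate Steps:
d(W) = -63 + W (d(W) = 3 + (W - 1*66) = 3 + (W - 66) = 3 + (-66 + W) = -63 + W)
(36615 + d((31 + 17) + 2))/(1371 + 42712) = (36615 + (-63 + ((31 + 17) + 2)))/(1371 + 42712) = (36615 + (-63 + (48 + 2)))/44083 = (36615 + (-63 + 50))*(1/44083) = (36615 - 13)*(1/44083) = 36602*(1/44083) = 36602/44083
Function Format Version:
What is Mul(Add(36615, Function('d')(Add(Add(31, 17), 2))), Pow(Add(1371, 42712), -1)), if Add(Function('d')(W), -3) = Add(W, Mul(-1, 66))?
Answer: Rational(36602, 44083) ≈ 0.83030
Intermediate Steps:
Function('d')(W) = Add(-63, W) (Function('d')(W) = Add(3, Add(W, Mul(-1, 66))) = Add(3, Add(W, -66)) = Add(3, Add(-66, W)) = Add(-63, W))
Mul(Add(36615, Function('d')(Add(Add(31, 17), 2))), Pow(Add(1371, 42712), -1)) = Mul(Add(36615, Add(-63, Add(Add(31, 17), 2))), Pow(Add(1371, 42712), -1)) = Mul(Add(36615, Add(-63, Add(48, 2))), Pow(44083, -1)) = Mul(Add(36615, Add(-63, 50)), Rational(1, 44083)) = Mul(Add(36615, -13), Rational(1, 44083)) = Mul(36602, Rational(1, 44083)) = Rational(36602, 44083)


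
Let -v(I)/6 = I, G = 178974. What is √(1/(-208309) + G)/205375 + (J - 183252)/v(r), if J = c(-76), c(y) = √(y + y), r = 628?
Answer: 15271/314 + √7766154258264185/42781460875 - I*√38/1884 ≈ 48.636 - 0.003272*I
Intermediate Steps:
c(y) = √2*√y (c(y) = √(2*y) = √2*√y)
v(I) = -6*I
J = 2*I*√38 (J = √2*√(-76) = √2*(2*I*√19) = 2*I*√38 ≈ 12.329*I)
√(1/(-208309) + G)/205375 + (J - 183252)/v(r) = √(1/(-208309) + 178974)/205375 + (2*I*√38 - 183252)/((-6*628)) = √(-1/208309 + 178974)*(1/205375) + (-183252 + 2*I*√38)/(-3768) = √(37281894965/208309)*(1/205375) + (-183252 + 2*I*√38)*(-1/3768) = (√7766154258264185/208309)*(1/205375) + (15271/314 - I*√38/1884) = √7766154258264185/42781460875 + (15271/314 - I*√38/1884) = 15271/314 + √7766154258264185/42781460875 - I*√38/1884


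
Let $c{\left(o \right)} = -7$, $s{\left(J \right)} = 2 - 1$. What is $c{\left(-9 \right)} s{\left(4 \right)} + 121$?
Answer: $114$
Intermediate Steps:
$s{\left(J \right)} = 1$
$c{\left(-9 \right)} s{\left(4 \right)} + 121 = \left(-7\right) 1 + 121 = -7 + 121 = 114$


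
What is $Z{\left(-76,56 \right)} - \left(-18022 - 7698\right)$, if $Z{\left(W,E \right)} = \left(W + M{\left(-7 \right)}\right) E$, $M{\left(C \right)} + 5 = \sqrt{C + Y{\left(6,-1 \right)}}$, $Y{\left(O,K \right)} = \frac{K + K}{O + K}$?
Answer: $21184 + \frac{56 i \sqrt{185}}{5} \approx 21184.0 + 152.34 i$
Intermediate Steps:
$Y{\left(O,K \right)} = \frac{2 K}{K + O}$
$M{\left(C \right)} = -5 + \sqrt{- \frac{2}{5} + C}$ ($M{\left(C \right)} = -5 + \sqrt{C + 2 \left(-1\right) \frac{1}{-1 + 6}} = -5 + \sqrt{C + 2 \left(-1\right) \frac{1}{5}} = -5 + \sqrt{C - \frac{2}{5}} = -5 + \sqrt{- \frac{2}{5} + C}$)
$Z{\left(W,E \right)} = E \left(-5 + W + \frac{i \sqrt{185}}{5}\right)$ ($Z{\left(W,E \right)} = \left(W - \left(5 - \frac{\sqrt{-10 + 25 \left(-7\right)}}{5}\right)\right) E = \left(W - \left(5 - \frac{\sqrt{-10 - 175}}{5}\right)\right) E = \left(W - \left(5 - \frac{\sqrt{-185}}{5}\right)\right) E = \left(W - \left(5 - \frac{i \sqrt{185}}{5}\right)\right) E = \left(-5 + W + \frac{i \sqrt{185}}{5}\right) E = E \left(-5 + W + \frac{i \sqrt{185}}{5}\right)$)
$Z{\left(-76,56 \right)} - \left(-18022 - 7698\right) = \frac{1}{5} \cdot 56 \left(-25 + 5 \left(-76\right) + i \sqrt{185}\right) - \left(-18022 - 7698\right) = \frac{1}{5} \cdot 56 \left(-25 - 380 + i \sqrt{185}\right) - -25720 = \frac{1}{5} \cdot 56 \left(-405 + i \sqrt{185}\right) + 25720 = \left(-4536 + \frac{56 i \sqrt{185}}{5}\right) + 25720 = 21184 + \frac{56 i \sqrt{185}}{5}$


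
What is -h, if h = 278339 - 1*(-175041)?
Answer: -453380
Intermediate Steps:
h = 453380 (h = 278339 + 175041 = 453380)
-h = -1*453380 = -453380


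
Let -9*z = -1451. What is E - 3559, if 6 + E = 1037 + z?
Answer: -21301/9 ≈ -2366.8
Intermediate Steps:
z = 1451/9 (z = -1/9*(-1451) = 1451/9 ≈ 161.22)
E = 10730/9 (E = -6 + (1037 + 1451/9) = -6 + 10784/9 = 10730/9 ≈ 1192.2)
E - 3559 = 10730/9 - 3559 = -21301/9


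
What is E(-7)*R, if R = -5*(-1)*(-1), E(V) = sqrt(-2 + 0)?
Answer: -5*I*sqrt(2) ≈ -7.0711*I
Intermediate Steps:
E(V) = I*sqrt(2) (E(V) = sqrt(-2) = I*sqrt(2))
R = -5 (R = 5*(-1) = -5)
E(-7)*R = (I*sqrt(2))*(-5) = -5*I*sqrt(2)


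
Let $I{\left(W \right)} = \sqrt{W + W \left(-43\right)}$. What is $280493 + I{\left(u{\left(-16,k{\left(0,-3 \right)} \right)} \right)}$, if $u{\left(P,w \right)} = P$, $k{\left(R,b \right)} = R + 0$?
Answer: $280493 + 4 \sqrt{42} \approx 2.8052 \cdot 10^{5}$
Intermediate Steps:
$k{\left(R,b \right)} = R$
$I{\left(W \right)} = \sqrt{42} \sqrt{- W}$ ($I{\left(W \right)} = \sqrt{W - 43 W} = \sqrt{- 42 W} = \sqrt{42} \sqrt{- W}$)
$280493 + I{\left(u{\left(-16,k{\left(0,-3 \right)} \right)} \right)} = 280493 + \sqrt{42} \sqrt{\left(-1\right) \left(-16\right)} = 280493 + \sqrt{42} \sqrt{16} = 280493 + \sqrt{42} \cdot 4 = 280493 + 4 \sqrt{42}$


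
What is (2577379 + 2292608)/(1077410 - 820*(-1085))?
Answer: 4869987/1967110 ≈ 2.4757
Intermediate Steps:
(2577379 + 2292608)/(1077410 - 820*(-1085)) = 4869987/(1077410 + 889700) = 4869987/1967110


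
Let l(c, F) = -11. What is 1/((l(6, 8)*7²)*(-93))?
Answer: 1/50127 ≈ 1.9949e-5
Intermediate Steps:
1/((l(6, 8)*7²)*(-93)) = 1/(-11*7²*(-93)) = 1/(-11*49*(-93)) = 1/(-539*(-93)) = 1/50127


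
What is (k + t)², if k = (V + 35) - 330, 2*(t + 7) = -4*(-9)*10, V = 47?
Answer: 5625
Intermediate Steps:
t = 173 (t = -7 + (-4*(-9)*10)/2 = -7 + (36*10)/2 = -7 + (½)*360 = -7 + 180 = 173)
k = -248 (k = (47 + 35) - 330 = 82 - 330 = -248)
(k + t)² = (-248 + 173)² = (-75)² = 5625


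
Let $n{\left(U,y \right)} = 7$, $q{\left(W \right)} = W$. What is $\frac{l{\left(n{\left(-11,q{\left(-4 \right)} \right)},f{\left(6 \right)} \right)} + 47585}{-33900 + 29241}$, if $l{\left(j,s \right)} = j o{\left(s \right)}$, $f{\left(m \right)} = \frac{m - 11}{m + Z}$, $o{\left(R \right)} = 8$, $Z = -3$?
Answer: $- \frac{47641}{4659} \approx -10.226$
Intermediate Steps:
$f{\left(m \right)} = \frac{-11 + m}{-3 + m}$ ($f{\left(m \right)} = \frac{m - 11}{m - 3} = \frac{-11 + m}{-3 + m}$)
$l{\left(j,s \right)} = 8 j$ ($l{\left(j,s \right)} = j 8 = 8 j$)
$\frac{l{\left(n{\left(-11,q{\left(-4 \right)} \right)},f{\left(6 \right)} \right)} + 47585}{-33900 + 29241} = \frac{8 \cdot 7 + 47585}{-33900 + 29241} = \frac{56 + 47585}{-4659} = 47641 \left(- \frac{1}{4659}\right) = - \frac{47641}{4659}$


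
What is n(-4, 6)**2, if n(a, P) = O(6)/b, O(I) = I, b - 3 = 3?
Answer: 1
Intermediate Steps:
b = 6 (b = 3 + 3 = 6)
n(a, P) = 1 (n(a, P) = 6/6 = 6*(1/6) = 1)
n(-4, 6)**2 = 1**2 = 1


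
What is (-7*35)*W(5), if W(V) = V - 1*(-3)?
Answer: -1960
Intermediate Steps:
W(V) = 3 + V (W(V) = V + 3 = 3 + V)
(-7*35)*W(5) = (-7*35)*(3 + 5) = -245*8 = -1960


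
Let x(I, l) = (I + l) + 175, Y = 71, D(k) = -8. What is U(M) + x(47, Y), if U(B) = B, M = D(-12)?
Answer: 285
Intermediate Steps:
M = -8
x(I, l) = 175 + I + l
U(M) + x(47, Y) = -8 + (175 + 47 + 71) = -8 + 293 = 285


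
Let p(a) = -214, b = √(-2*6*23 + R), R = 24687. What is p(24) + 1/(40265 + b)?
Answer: -346946563931/1621245814 - √24411/1621245814 ≈ -214.00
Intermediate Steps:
b = √24411 (b = √(-2*6*23 + 24687) = √(-12*23 + 24687) = √(-276 + 24687) = √24411 ≈ 156.24)
p(24) + 1/(40265 + b) = -214 + 1/(40265 + √24411)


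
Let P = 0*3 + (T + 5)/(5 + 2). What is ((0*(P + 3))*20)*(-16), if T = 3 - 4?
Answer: 0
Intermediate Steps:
T = -1
P = 4/7 (P = 0*3 + (-1 + 5)/(5 + 2) = 0 + 4/7 = 4/7 ≈ 0.57143)
((0*(P + 3))*20)*(-16) = ((0*(4/7 + 3))*20)*(-16) = ((0*(25/7))*20)*(-16) = (0*20)*(-16) = 0*(-16) = 0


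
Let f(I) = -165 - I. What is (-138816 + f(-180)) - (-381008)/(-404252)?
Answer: -14027740715/101063 ≈ -1.3880e+5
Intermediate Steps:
(-138816 + f(-180)) - (-381008)/(-404252) = (-138816 + (-165 - 1*(-180))) - (-381008)/(-404252) = (-138816 + (-165 + 180)) - (-381008)*(-1)/404252 = (-138816 + 15) - 1*95252/101063 = -138801 - 95252/101063 = -14027740715/101063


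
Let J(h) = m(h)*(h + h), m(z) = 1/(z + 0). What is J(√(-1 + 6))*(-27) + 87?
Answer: 33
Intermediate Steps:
m(z) = 1/z
J(h) = 2 (J(h) = (h + h)/h = (2*h)/h = 2)
J(√(-1 + 6))*(-27) + 87 = 2*(-27) + 87 = -54 + 87 = 33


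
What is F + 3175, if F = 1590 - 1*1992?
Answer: 2773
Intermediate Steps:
F = -402 (F = 1590 - 1992 = -402)
F + 3175 = -402 + 3175 = 2773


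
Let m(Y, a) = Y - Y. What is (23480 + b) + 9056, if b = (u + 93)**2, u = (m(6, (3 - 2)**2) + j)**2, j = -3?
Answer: 42940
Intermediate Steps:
m(Y, a) = 0
u = 9 (u = (0 - 3)**2 = (-3)**2 = 9)
b = 10404 (b = (9 + 93)**2 = 102**2 = 10404)
(23480 + b) + 9056 = (23480 + 10404) + 9056 = 33884 + 9056 = 42940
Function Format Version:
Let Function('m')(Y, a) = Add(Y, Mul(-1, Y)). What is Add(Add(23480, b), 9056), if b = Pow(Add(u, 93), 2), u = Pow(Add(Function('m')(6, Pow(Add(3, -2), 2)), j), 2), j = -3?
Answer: 42940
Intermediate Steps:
Function('m')(Y, a) = 0
u = 9 (u = Pow(Add(0, -3), 2) = Pow(-3, 2) = 9)
b = 10404 (b = Pow(Add(9, 93), 2) = Pow(102, 2) = 10404)
Add(Add(23480, b), 9056) = Add(Add(23480, 10404), 9056) = Add(33884, 9056) = 42940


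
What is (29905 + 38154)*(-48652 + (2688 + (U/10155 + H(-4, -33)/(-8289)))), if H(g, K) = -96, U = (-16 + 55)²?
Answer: -29257782895589881/9352755 ≈ -3.1283e+9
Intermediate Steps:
U = 1521 (U = 39² = 1521)
(29905 + 38154)*(-48652 + (2688 + (U/10155 + H(-4, -33)/(-8289)))) = (29905 + 38154)*(-48652 + (2688 + (1521/10155 - 96/(-8289)))) = 68059*(-48652 + (2688 + (1521*(1/10155) - 96*(-1/8289)))) = 68059*(-48652 + (2688 + (507/3385 + 32/2763))) = 68059*(-48652 + (2688 + 1509161/9352755)) = 68059*(-48652 + 25141714601/9352755) = 68059*(-429888521659/9352755) = -29257782895589881/9352755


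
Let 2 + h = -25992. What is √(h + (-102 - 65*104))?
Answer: 74*I*√6 ≈ 181.26*I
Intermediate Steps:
h = -25994 (h = -2 - 25992 = -25994)
√(h + (-102 - 65*104)) = √(-25994 + (-102 - 65*104)) = √(-25994 + (-102 - 6760)) = √(-25994 - 6862) = √(-32856) = 74*I*√6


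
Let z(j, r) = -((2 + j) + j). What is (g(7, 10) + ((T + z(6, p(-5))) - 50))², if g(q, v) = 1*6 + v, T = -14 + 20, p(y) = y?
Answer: 1764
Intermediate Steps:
T = 6
z(j, r) = -2 - 2*j (z(j, r) = -(2 + 2*j) = -2 - 2*j)
g(q, v) = 6 + v
(g(7, 10) + ((T + z(6, p(-5))) - 50))² = ((6 + 10) + ((6 + (-2 - 2*6)) - 50))² = (16 + ((6 + (-2 - 12)) - 50))² = (16 + ((6 - 14) - 50))² = (16 + (-8 - 50))² = (16 - 58)² = (-42)² = 1764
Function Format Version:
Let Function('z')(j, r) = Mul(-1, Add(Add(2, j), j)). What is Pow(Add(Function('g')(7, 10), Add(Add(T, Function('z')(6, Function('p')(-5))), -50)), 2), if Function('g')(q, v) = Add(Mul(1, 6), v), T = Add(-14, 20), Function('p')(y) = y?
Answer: 1764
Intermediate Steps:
T = 6
Function('z')(j, r) = Add(-2, Mul(-2, j)) (Function('z')(j, r) = Mul(-1, Add(2, Mul(2, j))) = Add(-2, Mul(-2, j)))
Function('g')(q, v) = Add(6, v)
Pow(Add(Function('g')(7, 10), Add(Add(T, Function('z')(6, Function('p')(-5))), -50)), 2) = Pow(Add(Add(6, 10), Add(Add(6, Add(-2, Mul(-2, 6))), -50)), 2) = Pow(Add(16, Add(Add(6, Add(-2, -12)), -50)), 2) = Pow(Add(16, Add(Add(6, -14), -50)), 2) = Pow(Add(16, Add(-8, -50)), 2) = Pow(Add(16, -58), 2) = Pow(-42, 2) = 1764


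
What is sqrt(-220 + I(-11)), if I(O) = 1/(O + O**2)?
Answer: I*sqrt(2661890)/110 ≈ 14.832*I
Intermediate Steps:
sqrt(-220 + I(-11)) = sqrt(-220 + 1/((-11)*(1 - 11))) = sqrt(-220 - 1/11/(-10)) = sqrt(-220 - 1/11*(-1/10)) = sqrt(-220 + 1/110) = sqrt(-24199/110) = I*sqrt(2661890)/110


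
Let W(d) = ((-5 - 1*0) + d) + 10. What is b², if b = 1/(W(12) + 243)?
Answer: 1/67600 ≈ 1.4793e-5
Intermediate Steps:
W(d) = 5 + d (W(d) = ((-5 + 0) + d) + 10 = (-5 + d) + 10 = 5 + d)
b = 1/260 (b = 1/((5 + 12) + 243) = 1/(17 + 243) = 1/260 ≈ 0.0038462)
b² = (1/260)² = 1/67600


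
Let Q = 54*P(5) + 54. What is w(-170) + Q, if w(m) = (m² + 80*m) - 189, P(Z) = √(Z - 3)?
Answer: 15165 + 54*√2 ≈ 15241.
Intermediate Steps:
P(Z) = √(-3 + Z)
w(m) = -189 + m² + 80*m
Q = 54 + 54*√2 (Q = 54*√(-3 + 5) + 54 = 54*√2 + 54 = 54 + 54*√2 ≈ 130.37)
w(-170) + Q = (-189 + (-170)² + 80*(-170)) + (54 + 54*√2) = (-189 + 28900 - 13600) + (54 + 54*√2) = 15111 + (54 + 54*√2) = 15165 + 54*√2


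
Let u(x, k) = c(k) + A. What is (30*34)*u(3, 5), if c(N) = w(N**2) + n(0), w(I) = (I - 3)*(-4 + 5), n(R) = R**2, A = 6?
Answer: 28560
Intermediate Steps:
w(I) = -3 + I (w(I) = (-3 + I)*1 = -3 + I)
c(N) = -3 + N**2 (c(N) = (-3 + N**2) + 0**2 = (-3 + N**2) + 0 = -3 + N**2)
u(x, k) = 3 + k**2 (u(x, k) = (-3 + k**2) + 6 = 3 + k**2)
(30*34)*u(3, 5) = (30*34)*(3 + 5**2) = 1020*(3 + 25) = 1020*28 = 28560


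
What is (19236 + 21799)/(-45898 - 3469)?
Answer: -41035/49367 ≈ -0.83122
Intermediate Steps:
(19236 + 21799)/(-45898 - 3469) = 41035/(-49367) = 41035*(-1/49367) = -41035/49367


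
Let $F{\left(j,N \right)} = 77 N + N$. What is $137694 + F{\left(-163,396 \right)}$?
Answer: $168582$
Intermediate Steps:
$F{\left(j,N \right)} = 78 N$
$137694 + F{\left(-163,396 \right)} = 137694 + 78 \cdot 396 = 137694 + 30888 = 168582$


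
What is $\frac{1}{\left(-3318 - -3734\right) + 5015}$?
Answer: $\frac{1}{5431} \approx 0.00018413$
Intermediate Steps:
$\frac{1}{\left(-3318 - -3734\right) + 5015} = \frac{1}{\left(-3318 + 3734\right) + 5015} = \frac{1}{416 + 5015} = \frac{1}{5431}$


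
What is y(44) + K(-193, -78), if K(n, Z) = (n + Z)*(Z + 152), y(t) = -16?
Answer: -20070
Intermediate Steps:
K(n, Z) = (152 + Z)*(Z + n) (K(n, Z) = (Z + n)*(152 + Z) = (152 + Z)*(Z + n))
y(44) + K(-193, -78) = -16 + ((-78)**2 + 152*(-78) + 152*(-193) - 78*(-193)) = -16 + (6084 - 11856 - 29336 + 15054) = -16 - 20054 = -20070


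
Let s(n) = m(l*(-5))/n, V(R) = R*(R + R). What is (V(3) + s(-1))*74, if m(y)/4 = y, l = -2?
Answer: -1628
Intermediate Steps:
V(R) = 2*R² (V(R) = R*(2*R) = 2*R²)
m(y) = 4*y
s(n) = 40/n (s(n) = (4*(-2*(-5)))/n = (4*10)/n = 40/n)
(V(3) + s(-1))*74 = (2*3² + 40/(-1))*74 = (2*9 + 40*(-1))*74 = (18 - 40)*74 = -22*74 = -1628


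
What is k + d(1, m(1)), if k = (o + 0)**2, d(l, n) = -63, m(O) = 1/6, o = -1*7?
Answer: -14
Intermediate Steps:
o = -7
m(O) = 1/6
k = 49 (k = (-7 + 0)**2 = (-7)**2 = 49)
k + d(1, m(1)) = 49 - 63 = -14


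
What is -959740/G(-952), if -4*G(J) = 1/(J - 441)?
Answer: -5347671280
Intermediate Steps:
G(J) = -1/(4*(-441 + J)) (G(J) = -1/(4*(J - 441)) = -1/(4*(-441 + J)))
-959740/G(-952) = -959740/((-1/(-1764 + 4*(-952)))) = -959740/((-1/(-1764 - 3808))) = -959740/((-1/(-5572))) = -959740/((-1*(-1/5572))) = -959740/1/5572 = -959740*5572 = -5347671280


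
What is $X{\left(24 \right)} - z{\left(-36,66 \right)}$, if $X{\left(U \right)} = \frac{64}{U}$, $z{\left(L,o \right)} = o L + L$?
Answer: $\frac{7244}{3} \approx 2414.7$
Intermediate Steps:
$z{\left(L,o \right)} = L + L o$ ($z{\left(L,o \right)} = L o + L = L + L o$)
$X{\left(24 \right)} - z{\left(-36,66 \right)} = \frac{64}{24} - - 36 \left(1 + 66\right) = 64 \cdot \frac{1}{24} - \left(-36\right) 67 = \frac{8}{3} - -2412 = \frac{8}{3} + 2412 = \frac{7244}{3}$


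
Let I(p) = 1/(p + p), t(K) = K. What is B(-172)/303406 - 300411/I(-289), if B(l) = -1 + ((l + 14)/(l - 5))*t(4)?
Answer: 9324833815291451/53702862 ≈ 1.7364e+8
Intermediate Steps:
B(l) = -1 + 4*(14 + l)/(-5 + l) (B(l) = -1 + ((l + 14)/(l - 5))*4 = -1 + ((14 + l)/(-5 + l))*4 = -1 + 4*(14 + l)/(-5 + l))
I(p) = 1/(2*p)
B(-172)/303406 - 300411/I(-289) = ((61 + 3*(-172))/(-5 - 172))/303406 - 300411/((½)/(-289)) = ((61 - 516)/(-177))*(1/303406) - 300411/((½)*(-1/289)) = -1/177*(-455)*(1/303406) - 300411/(-1/578) = (455/177)*(1/303406) - 300411*(-578) = 455/53702862 + 173637558 = 9324833815291451/53702862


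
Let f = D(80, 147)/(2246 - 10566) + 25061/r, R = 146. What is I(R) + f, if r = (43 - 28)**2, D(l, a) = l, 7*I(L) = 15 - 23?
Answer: 18055633/163800 ≈ 110.23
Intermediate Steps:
I(L) = -8/7 (I(L) = (15 - 23)/7 = (1/7)*(-8) = -8/7)
r = 225 (r = 15**2 = 225)
f = 2606119/23400 (f = 80/(2246 - 10566) + 25061/225 = 80/(-8320) + 25061*(1/225) = 80*(-1/8320) + 25061/225 = -1/104 + 25061/225 = 2606119/23400 ≈ 111.37)
I(R) + f = -8/7 + 2606119/23400 = 18055633/163800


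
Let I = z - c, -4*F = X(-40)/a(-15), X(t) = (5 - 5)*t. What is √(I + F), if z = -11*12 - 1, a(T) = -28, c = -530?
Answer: √397 ≈ 19.925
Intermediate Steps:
X(t) = 0 (X(t) = 0*t = 0)
F = 0 (F = -0/(-28) = -0*(-1)/28 = -¼*0 = 0)
z = -133 (z = -132 - 1 = -133)
I = 397 (I = -133 - 1*(-530) = -133 + 530 = 397)
√(I + F) = √(397 + 0) = √397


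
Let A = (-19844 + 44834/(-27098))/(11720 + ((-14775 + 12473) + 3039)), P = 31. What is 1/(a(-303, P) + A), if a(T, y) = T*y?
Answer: -168779893/1585618423722 ≈ -0.00010644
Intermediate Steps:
A = -268888773/168779893 (A = (-19844 + 44834*(-1/27098))/(11720 + (-2302 + 3039)) = (-19844 - 22417/13549)/(11720 + 737) = -268888773/13549/12457 = -268888773/13549*1/12457 = -268888773/168779893 ≈ -1.5931)
1/(a(-303, P) + A) = 1/(-303*31 - 268888773/168779893) = 1/(-9393 - 268888773/168779893) = 1/(-1585618423722/168779893) = -168779893/1585618423722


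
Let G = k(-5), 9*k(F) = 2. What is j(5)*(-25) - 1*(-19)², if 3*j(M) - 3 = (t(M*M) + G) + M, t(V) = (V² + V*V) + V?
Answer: -298472/27 ≈ -11055.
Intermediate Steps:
k(F) = 2/9 (k(F) = (⅑)*2 = 2/9)
G = 2/9 ≈ 0.22222
t(V) = V + 2*V² (t(V) = (V² + V²) + V = 2*V² + V = V + 2*V²)
j(M) = 29/27 + M/3 + M²*(1 + 2*M²)/3 (j(M) = 1 + (((M*M)*(1 + 2*(M*M)) + 2/9) + M)/3 = 1 + ((M²*(1 + 2*M²) + 2/9) + M)/3 = 1 + ((2/9 + M²*(1 + 2*M²)) + M)/3 = 1 + (2/9 + M + M²*(1 + 2*M²))/3 = 1 + (2/27 + M/3 + M²*(1 + 2*M²)/3) = 29/27 + M/3 + M²*(1 + 2*M²)/3)
j(5)*(-25) - 1*(-19)² = (29/27 + (⅓)*5 + (⅓)*5² + (⅔)*5⁴)*(-25) - 1*(-19)² = (29/27 + 5/3 + (⅓)*25 + (⅔)*625)*(-25) - 1*361 = (29/27 + 5/3 + 25/3 + 1250/3)*(-25) - 361 = (11549/27)*(-25) - 361 = -288725/27 - 361 = -298472/27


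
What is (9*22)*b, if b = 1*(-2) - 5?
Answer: -1386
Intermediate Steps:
b = -7 (b = -2 - 5 = -7)
(9*22)*b = (9*22)*(-7) = 198*(-7) = -1386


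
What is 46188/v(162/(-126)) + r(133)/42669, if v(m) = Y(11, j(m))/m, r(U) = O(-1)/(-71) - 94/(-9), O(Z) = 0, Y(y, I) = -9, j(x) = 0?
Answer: 17737162606/2688147 ≈ 6598.3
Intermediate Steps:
r(U) = 94/9 (r(U) = 0/(-71) - 94/(-9) = 0*(-1/71) - 94*(-1/9) = 0 + 94/9 = 94/9)
v(m) = -9/m
46188/v(162/(-126)) + r(133)/42669 = 46188/((-9/(162/(-126)))) + (94/9)/42669 = 46188/((-9/(162*(-1/126)))) + (94/9)*(1/42669) = 46188/((-9/(-9/7))) + 94/384021 = 46188/((-9*(-7/9))) + 94/384021 = 46188/7 + 94/384021 = 17737162606/2688147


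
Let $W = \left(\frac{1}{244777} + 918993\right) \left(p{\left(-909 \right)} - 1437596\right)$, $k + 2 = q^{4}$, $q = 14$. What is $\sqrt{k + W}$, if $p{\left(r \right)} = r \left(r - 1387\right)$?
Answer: $\frac{\sqrt{35761127625174738167238}}{244777} \approx 7.7257 \cdot 10^{5}$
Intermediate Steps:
$p{\left(r \right)} = r \left(-1387 + r\right)$
$k = 38414$ ($k = -2 + 14^{4} = -2 + 38416 = 38414$)
$W = \frac{146096754693333016}{244777}$ ($W = \left(\frac{1}{244777} + 918993\right) \left(- 909 \left(-1387 - 909\right) - 1437596\right) = \left(\frac{1}{244777} + 918993\right) \left(\left(-909\right) \left(-2296\right) - 1437596\right) = \frac{224948349562 \left(2087064 - 1437596\right)}{244777} = \frac{224948349562}{244777} \cdot 649468 = \frac{146096754693333016}{244777} \approx 5.9686 \cdot 10^{11}$)
$\sqrt{k + W} = \sqrt{38414 + \frac{146096754693333016}{244777}} = \sqrt{\frac{146096764096196694}{244777}} = \frac{\sqrt{35761127625174738167238}}{244777}$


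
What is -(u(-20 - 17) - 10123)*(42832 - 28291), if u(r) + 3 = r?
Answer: 147780183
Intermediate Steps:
u(r) = -3 + r
-(u(-20 - 17) - 10123)*(42832 - 28291) = -((-3 + (-20 - 17)) - 10123)*(42832 - 28291) = -((-3 - 37) - 10123)*14541 = -(-40 - 10123)*14541 = -(-10163)*14541 = -1*(-147780183) = 147780183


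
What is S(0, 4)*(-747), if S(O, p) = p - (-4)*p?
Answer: -14940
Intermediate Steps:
S(O, p) = 5*p (S(O, p) = p + 4*p = 5*p)
S(0, 4)*(-747) = (5*4)*(-747) = 20*(-747) = -14940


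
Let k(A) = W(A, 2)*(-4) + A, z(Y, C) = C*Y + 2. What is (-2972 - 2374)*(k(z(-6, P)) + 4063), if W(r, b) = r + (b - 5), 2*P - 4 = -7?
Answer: -21608532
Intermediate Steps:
P = -3/2 (P = 2 + (½)*(-7) = 2 - 7/2 = -3/2 ≈ -1.5000)
W(r, b) = -5 + b + r (W(r, b) = r + (-5 + b) = -5 + b + r)
z(Y, C) = 2 + C*Y
k(A) = 12 - 3*A (k(A) = (-5 + 2 + A)*(-4) + A = (-3 + A)*(-4) + A = (12 - 4*A) + A = 12 - 3*A)
(-2972 - 2374)*(k(z(-6, P)) + 4063) = (-2972 - 2374)*((12 - 3*(2 - 3/2*(-6))) + 4063) = -5346*((12 - 3*(2 + 9)) + 4063) = -5346*((12 - 3*11) + 4063) = -5346*((12 - 33) + 4063) = -5346*(-21 + 4063) = -5346*4042 = -21608532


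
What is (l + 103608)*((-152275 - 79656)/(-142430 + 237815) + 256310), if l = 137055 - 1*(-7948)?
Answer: 6078016225235009/95385 ≈ 6.3721e+10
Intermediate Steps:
l = 145003 (l = 137055 + 7948 = 145003)
(l + 103608)*((-152275 - 79656)/(-142430 + 237815) + 256310) = (145003 + 103608)*((-152275 - 79656)/(-142430 + 237815) + 256310) = 248611*(-231931/95385 + 256310) = 248611*(24447897419/95385) = 6078016225235009/95385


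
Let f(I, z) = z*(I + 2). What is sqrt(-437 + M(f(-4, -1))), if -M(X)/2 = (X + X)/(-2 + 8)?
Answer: I*sqrt(3945)/3 ≈ 20.936*I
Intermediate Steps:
f(I, z) = z*(2 + I)
M(X) = -2*X/3 (M(X) = -2*(X + X)/(-2 + 8) = -2*2*X/6 = -2*X/3)
sqrt(-437 + M(f(-4, -1))) = sqrt(-437 - (-2)*(2 - 4)/3) = sqrt(-437 - (-2)*(-2)/3) = sqrt(-437 - 2/3*2) = sqrt(-437 - 4/3) = sqrt(-1315/3) = I*sqrt(3945)/3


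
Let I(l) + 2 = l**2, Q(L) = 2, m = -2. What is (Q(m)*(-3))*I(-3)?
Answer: -42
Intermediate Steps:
I(l) = -2 + l**2
(Q(m)*(-3))*I(-3) = (2*(-3))*(-2 + (-3)**2) = -6*(-2 + 9) = -6*7 = -42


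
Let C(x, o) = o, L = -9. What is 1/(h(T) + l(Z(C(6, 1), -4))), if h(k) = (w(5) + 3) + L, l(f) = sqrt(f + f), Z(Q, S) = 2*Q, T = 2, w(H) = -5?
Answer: -1/9 ≈ -0.11111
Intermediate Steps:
l(f) = sqrt(2)*sqrt(f) (l(f) = sqrt(2*f) = sqrt(2)*sqrt(f))
h(k) = -11 (h(k) = (-5 + 3) - 9 = -2 - 9 = -11)
1/(h(T) + l(Z(C(6, 1), -4))) = 1/(-11 + sqrt(2)*sqrt(2*1)) = 1/(-11 + sqrt(2)*sqrt(2)) = 1/(-11 + 2) = 1/(-9) = -1/9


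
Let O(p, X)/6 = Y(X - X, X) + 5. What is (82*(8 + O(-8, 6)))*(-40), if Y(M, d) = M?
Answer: -124640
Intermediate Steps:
O(p, X) = 30 (O(p, X) = 6*((X - X) + 5) = 6*(0 + 5) = 6*5 = 30)
(82*(8 + O(-8, 6)))*(-40) = (82*(8 + 30))*(-40) = (82*38)*(-40) = 3116*(-40) = -124640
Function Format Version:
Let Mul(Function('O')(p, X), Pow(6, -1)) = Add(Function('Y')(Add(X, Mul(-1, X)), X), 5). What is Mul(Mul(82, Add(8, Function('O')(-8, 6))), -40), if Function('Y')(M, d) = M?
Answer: -124640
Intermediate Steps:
Function('O')(p, X) = 30 (Function('O')(p, X) = Mul(6, Add(Add(X, Mul(-1, X)), 5)) = Mul(6, Add(0, 5)) = Mul(6, 5) = 30)
Mul(Mul(82, Add(8, Function('O')(-8, 6))), -40) = Mul(Mul(82, Add(8, 30)), -40) = Mul(Mul(82, 38), -40) = Mul(3116, -40) = -124640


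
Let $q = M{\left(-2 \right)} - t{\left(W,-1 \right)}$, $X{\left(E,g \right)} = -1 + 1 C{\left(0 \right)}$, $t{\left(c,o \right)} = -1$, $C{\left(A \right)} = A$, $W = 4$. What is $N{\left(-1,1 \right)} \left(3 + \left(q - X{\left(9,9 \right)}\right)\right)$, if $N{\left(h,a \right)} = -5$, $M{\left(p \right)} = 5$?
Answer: $-50$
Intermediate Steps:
$X{\left(E,g \right)} = -1$ ($X{\left(E,g \right)} = -1 + 1 \cdot 0 = -1 + 0 = -1$)
$q = 6$ ($q = 5 - -1 = 5 + 1 = 6$)
$N{\left(-1,1 \right)} \left(3 + \left(q - X{\left(9,9 \right)}\right)\right) = - 5 \left(3 + \left(6 - -1\right)\right) = - 5 \left(3 + \left(6 + 1\right)\right) = - 5 \left(3 + 7\right) = \left(-5\right) 10 = -50$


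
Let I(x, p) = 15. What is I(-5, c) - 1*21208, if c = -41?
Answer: -21193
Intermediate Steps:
I(-5, c) - 1*21208 = 15 - 1*21208 = 15 - 21208 = -21193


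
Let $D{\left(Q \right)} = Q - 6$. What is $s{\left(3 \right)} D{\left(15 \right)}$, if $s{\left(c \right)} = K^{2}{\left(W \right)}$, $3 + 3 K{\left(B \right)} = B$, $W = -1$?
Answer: $16$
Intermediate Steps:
$K{\left(B \right)} = -1 + \frac{B}{3}$
$D{\left(Q \right)} = -6 + Q$
$s{\left(c \right)} = \frac{16}{9}$ ($s{\left(c \right)} = \left(-1 + \frac{1}{3} \left(-1\right)\right)^{2} = \left(-1 - \frac{1}{3}\right)^{2} = \left(- \frac{4}{3}\right)^{2} = \frac{16}{9}$)
$s{\left(3 \right)} D{\left(15 \right)} = \frac{16 \left(-6 + 15\right)}{9} = \frac{16}{9} \cdot 9 = 16$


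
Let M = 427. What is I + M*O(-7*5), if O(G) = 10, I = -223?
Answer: 4047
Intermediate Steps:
I + M*O(-7*5) = -223 + 427*10 = -223 + 4270 = 4047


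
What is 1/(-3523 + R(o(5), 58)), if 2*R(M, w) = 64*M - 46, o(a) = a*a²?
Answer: 1/454 ≈ 0.0022026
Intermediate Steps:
o(a) = a³
R(M, w) = -23 + 32*M (R(M, w) = (64*M - 46)/2 = (-46 + 64*M)/2 = -23 + 32*M)
1/(-3523 + R(o(5), 58)) = 1/(-3523 + (-23 + 32*5³)) = 1/(-3523 + (-23 + 32*125)) = 1/(-3523 + (-23 + 4000)) = 1/(-3523 + 3977) = 1/454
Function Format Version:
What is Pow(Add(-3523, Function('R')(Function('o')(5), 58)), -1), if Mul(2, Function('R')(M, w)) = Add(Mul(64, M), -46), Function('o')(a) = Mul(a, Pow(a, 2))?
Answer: Rational(1, 454) ≈ 0.0022026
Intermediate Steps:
Function('o')(a) = Pow(a, 3)
Function('R')(M, w) = Add(-23, Mul(32, M)) (Function('R')(M, w) = Mul(Rational(1, 2), Add(Mul(64, M), -46)) = Mul(Rational(1, 2), Add(-46, Mul(64, M))) = Add(-23, Mul(32, M)))
Pow(Add(-3523, Function('R')(Function('o')(5), 58)), -1) = Pow(Add(-3523, Add(-23, Mul(32, Pow(5, 3)))), -1) = Pow(Add(-3523, Add(-23, Mul(32, 125))), -1) = Pow(Add(-3523, Add(-23, 4000)), -1) = Pow(Add(-3523, 3977), -1) = Pow(454, -1) = Rational(1, 454)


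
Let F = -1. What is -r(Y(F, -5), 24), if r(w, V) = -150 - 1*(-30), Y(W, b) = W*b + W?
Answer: 120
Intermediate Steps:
Y(W, b) = W + W*b
r(w, V) = -120 (r(w, V) = -150 + 30 = -120)
-r(Y(F, -5), 24) = -1*(-120) = 120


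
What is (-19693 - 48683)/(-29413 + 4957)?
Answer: 2849/1019 ≈ 2.7959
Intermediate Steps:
(-19693 - 48683)/(-29413 + 4957) = -68376/(-24456) = -68376*(-1/24456) = 2849/1019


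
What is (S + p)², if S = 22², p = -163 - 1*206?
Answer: 13225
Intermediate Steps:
p = -369 (p = -163 - 206 = -369)
S = 484
(S + p)² = (484 - 369)² = 115² = 13225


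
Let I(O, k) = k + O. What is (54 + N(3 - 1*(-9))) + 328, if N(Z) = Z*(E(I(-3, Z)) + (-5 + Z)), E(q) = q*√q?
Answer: 790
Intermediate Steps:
I(O, k) = O + k
E(q) = q^(3/2)
N(Z) = Z*(-5 + Z + (-3 + Z)^(3/2)) (N(Z) = Z*((-3 + Z)^(3/2) + (-5 + Z)) = Z*(-5 + Z + (-3 + Z)^(3/2)))
(54 + N(3 - 1*(-9))) + 328 = (54 + (3 - 1*(-9))*(-5 + (3 - 1*(-9)) + (-3 + (3 - 1*(-9)))^(3/2))) + 328 = (54 + (3 + 9)*(-5 + (3 + 9) + (-3 + (3 + 9))^(3/2))) + 328 = (54 + 12*(-5 + 12 + (-3 + 12)^(3/2))) + 328 = (54 + 12*(-5 + 12 + 9^(3/2))) + 328 = (54 + 12*(-5 + 12 + 27)) + 328 = (54 + 12*34) + 328 = (54 + 408) + 328 = 462 + 328 = 790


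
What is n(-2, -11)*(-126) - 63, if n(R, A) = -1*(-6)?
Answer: -819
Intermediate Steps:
n(R, A) = 6
n(-2, -11)*(-126) - 63 = 6*(-126) - 63 = -756 - 63 = -819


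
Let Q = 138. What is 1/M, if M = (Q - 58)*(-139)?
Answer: -1/11120 ≈ -8.9928e-5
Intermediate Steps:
M = -11120 (M = (138 - 58)*(-139) = 80*(-139) = -11120)
1/M = 1/(-11120) = -1/11120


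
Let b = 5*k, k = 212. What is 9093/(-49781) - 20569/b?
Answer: -1033583969/52767860 ≈ -19.587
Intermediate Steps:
b = 1060 (b = 5*212 = 1060)
9093/(-49781) - 20569/b = 9093/(-49781) - 20569/1060 = 9093*(-1/49781) - 20569*1/1060 = -9093/49781 - 20569/1060 = -1033583969/52767860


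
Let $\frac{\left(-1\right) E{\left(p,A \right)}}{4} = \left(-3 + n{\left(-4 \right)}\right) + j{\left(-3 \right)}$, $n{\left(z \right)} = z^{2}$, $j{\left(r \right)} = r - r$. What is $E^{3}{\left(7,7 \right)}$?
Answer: $-140608$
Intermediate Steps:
$j{\left(r \right)} = 0$
$E{\left(p,A \right)} = -52$ ($E{\left(p,A \right)} = - 4 \left(\left(-3 + \left(-4\right)^{2}\right) + 0\right) = - 4 \left(\left(-3 + 16\right) + 0\right) = - 4 \left(13 + 0\right) = \left(-4\right) 13 = -52$)
$E^{3}{\left(7,7 \right)} = \left(-52\right)^{3} = -140608$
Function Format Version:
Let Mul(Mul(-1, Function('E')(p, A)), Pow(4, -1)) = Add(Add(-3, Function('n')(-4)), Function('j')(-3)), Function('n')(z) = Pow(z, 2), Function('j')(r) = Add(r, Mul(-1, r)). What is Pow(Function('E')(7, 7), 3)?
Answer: -140608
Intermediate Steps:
Function('j')(r) = 0
Function('E')(p, A) = -52 (Function('E')(p, A) = Mul(-4, Add(Add(-3, Pow(-4, 2)), 0)) = Mul(-4, Add(Add(-3, 16), 0)) = Mul(-4, Add(13, 0)) = Mul(-4, 13) = -52)
Pow(Function('E')(7, 7), 3) = Pow(-52, 3) = -140608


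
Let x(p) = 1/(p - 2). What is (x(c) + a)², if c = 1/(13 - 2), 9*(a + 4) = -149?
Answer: 1763584/3969 ≈ 444.34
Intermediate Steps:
a = -185/9 (a = -4 + (⅑)*(-149) = -4 - 149/9 = -185/9 ≈ -20.556)
c = 1/11 ≈ 0.090909
x(p) = 1/(-2 + p)
(x(c) + a)² = (1/(-2 + 1/11) - 185/9)² = (1/(-21/11) - 185/9)² = (-11/21 - 185/9)² = (-1328/63)² = 1763584/3969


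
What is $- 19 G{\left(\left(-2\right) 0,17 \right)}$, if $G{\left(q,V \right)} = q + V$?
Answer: $-323$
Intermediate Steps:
$G{\left(q,V \right)} = V + q$
$- 19 G{\left(\left(-2\right) 0,17 \right)} = - 19 \left(17 - 0\right) = - 19 \left(17 + 0\right) = \left(-19\right) 17 = -323$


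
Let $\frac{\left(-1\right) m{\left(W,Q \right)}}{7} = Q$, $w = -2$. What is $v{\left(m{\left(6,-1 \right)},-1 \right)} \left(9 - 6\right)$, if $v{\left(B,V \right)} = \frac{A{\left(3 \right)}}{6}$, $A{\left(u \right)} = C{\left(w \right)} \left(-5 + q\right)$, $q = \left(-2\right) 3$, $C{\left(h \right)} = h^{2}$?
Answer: $-22$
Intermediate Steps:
$m{\left(W,Q \right)} = - 7 Q$
$q = -6$
$A{\left(u \right)} = -44$ ($A{\left(u \right)} = \left(-2\right)^{2} \left(-5 - 6\right) = 4 \left(-11\right) = -44$)
$v{\left(B,V \right)} = - \frac{22}{3}$ ($v{\left(B,V \right)} = - \frac{44}{6} = \left(-44\right) \frac{1}{6} = - \frac{22}{3}$)
$v{\left(m{\left(6,-1 \right)},-1 \right)} \left(9 - 6\right) = - \frac{22 \left(9 - 6\right)}{3} = \left(- \frac{22}{3}\right) 3 = -22$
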